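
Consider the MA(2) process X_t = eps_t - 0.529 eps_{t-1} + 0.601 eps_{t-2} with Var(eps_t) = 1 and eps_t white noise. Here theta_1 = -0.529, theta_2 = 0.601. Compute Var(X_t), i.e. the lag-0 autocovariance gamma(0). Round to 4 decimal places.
\gamma(0) = 1.6410

For an MA(q) process X_t = eps_t + sum_i theta_i eps_{t-i} with
Var(eps_t) = sigma^2, the variance is
  gamma(0) = sigma^2 * (1 + sum_i theta_i^2).
  sum_i theta_i^2 = (-0.529)^2 + (0.601)^2 = 0.279841 + 0.361201 = 0.641042.
  gamma(0) = 1 * (1 + 0.641042) = 1 * 1.641042 = 1.641042, which rounds to 1.6410.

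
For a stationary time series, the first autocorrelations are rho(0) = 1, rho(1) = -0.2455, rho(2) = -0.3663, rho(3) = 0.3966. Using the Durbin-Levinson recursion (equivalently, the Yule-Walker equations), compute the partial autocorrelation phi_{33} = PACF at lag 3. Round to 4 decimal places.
\phi_{33} = 0.2070

The PACF at lag k is phi_{kk}, the last component of the solution
to the Yule-Walker system G_k phi = r_k where
  (G_k)_{ij} = rho(|i - j|), (r_k)_i = rho(i), i,j = 1..k.
Equivalently, Durbin-Levinson gives phi_{kk} iteratively:
  phi_{11} = rho(1)
  phi_{kk} = [rho(k) - sum_{j=1..k-1} phi_{k-1,j} rho(k-j)]
            / [1 - sum_{j=1..k-1} phi_{k-1,j} rho(j)],
  phi_{k,j} = phi_{k-1,j} - phi_{kk} phi_{k-1,k-j},  j = 1..k-1.
Step k = 1:
  phi_11 = rho(1) = -0.2455.
Step k = 2:
  phi_22 = [rho(2) - phi_11 rho(1)] / [1 - phi_11 rho(1)] = [-0.3663 - (-0.2455)(-0.2455)] / [1 - (-0.2455)(-0.2455)]
         = -0.42657025 / 0.93972975 = -0.453929.
  Update: phi_21 = phi_11 - phi_22 phi_11 = -0.2455 - (-0.453929)(-0.2455) = -0.356939.
Step k = 3:
  phi_33 = [rho(3) - phi_21 rho(2) - phi_22 rho(1)] / [1 - phi_21 rho(1) - phi_22 rho(2)]
    numerator   = 0.3966 - (-0.356939)(-0.3663) - (-0.453929)(-0.2455) = 0.15441359
    denominator = 1 - (-0.356939)(-0.2455) - (-0.453929)(-0.3663) = 0.7460973
  phi_33 = 0.15441359 / 0.7460973 = 0.207.
Therefore phi_{33} = 0.2070.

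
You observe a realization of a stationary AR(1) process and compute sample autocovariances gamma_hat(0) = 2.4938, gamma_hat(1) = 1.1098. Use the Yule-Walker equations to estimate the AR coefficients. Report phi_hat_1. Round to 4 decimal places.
\hat\phi_{1} = 0.4450

The Yule-Walker equations for an AR(p) process read, in matrix form,
  Gamma_p phi = r_p,   with   (Gamma_p)_{ij} = gamma(|i - j|),
                       (r_p)_i = gamma(i),   i,j = 1..p.
Substitute the sample gammas (Toeplitz matrix and right-hand side of size 1):
  Gamma_p = [[2.4938]]
  r_p     = [1.1098]
With p = 1 this is the single equation gamma(0) phi_1 = gamma(1):
  phi_hat_1 = gamma(1) / gamma(0) = 1.1098 / 2.4938 = 0.4450.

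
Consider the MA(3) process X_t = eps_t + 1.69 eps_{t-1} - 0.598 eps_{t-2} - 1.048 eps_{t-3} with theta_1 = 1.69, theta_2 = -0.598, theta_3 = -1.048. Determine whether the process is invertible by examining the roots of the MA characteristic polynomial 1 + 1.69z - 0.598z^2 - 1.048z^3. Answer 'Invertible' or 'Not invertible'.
\text{Not invertible}

The MA(q) characteristic polynomial is P(z) = 1 + 1.69z - 0.598z^2 - 1.048z^3.
Invertibility requires all roots to lie outside the unit circle, i.e. |z| > 1 for every root.
Degree 3: look for a simple real root z0 first, then factor out (1 - z/z0) and solve the remaining quadratic.
Testing z0 = -1.25: P(-1.25) = 1 + (1.69)(-1.25) + (-0.598)(-1.25)^2 + (-1.048)(-1.25)^3
  = 1 + (-2.1125) + (-0.934375) + (2.046875) = 0.  So z_0 = -1.25 is a root, |z_0| = 1.25.
Divide out the factor (1 + 0.8 z) = (1 - z/z0) (since 1/z0 = -0.8):
  P(z) = (1 + 0.8 z)(1 + (0.89) z + (-1.31) z^2)
  [check: z-coef 0.89 - (-0.8) = 1.69; z^2-coef -1.31 - (-0.8)(0.89) = -0.598; z^3-coef -(-0.8)(-1.31) = -1.048.]
Remaining roots from the quadratic factor 1 + (0.89) z + (-1.31) z^2:
  Set 1 + (0.89) z + (-1.31) z^2 = 0, i.e. a z^2 + b z + c = 0 with a = -1.31, b = 0.89, c = 1.
  Discriminant D = b^2 - 4ac = (0.89)^2 - 4*(-1.31)*1 = 0.7921 - (-5.24) = 6.0321.
  D >= 0, so the roots are real: z = (-b +/- sqrt(D)) / (2a) = (-0.89 +/- 2.456033) / (-2.62).
    z_1 = (-0.89 + 2.456033) / (-2.62) = -0.5977,   |z_1| = 0.5977.
    z_2 = (-0.89 - 2.456033) / (-2.62) = 1.2771,   |z_2| = 1.2771.
Moduli of all roots: 1.2500, 0.5977, 1.2771.
All moduli strictly greater than 1? No.
Verdict: Not invertible.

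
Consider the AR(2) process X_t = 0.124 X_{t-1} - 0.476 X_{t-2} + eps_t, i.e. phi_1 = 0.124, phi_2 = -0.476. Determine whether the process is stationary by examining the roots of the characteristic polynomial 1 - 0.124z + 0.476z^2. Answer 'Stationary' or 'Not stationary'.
\text{Stationary}

The AR(p) characteristic polynomial is P(z) = 1 - 0.124z + 0.476z^2.
Stationarity requires all roots to lie outside the unit circle, i.e. |z| > 1 for every root.
Set 1 + (-0.124) z + (0.476) z^2 = 0, i.e. a z^2 + b z + c = 0 with a = 0.476, b = -0.124, c = 1.
Discriminant D = b^2 - 4ac = (-0.124)^2 - 4*(0.476)*1 = 0.015376 - (1.904) = -1.888624.
D < 0, so the roots are the complex-conjugate pair z = (-b +/- i sqrt(-D)) / (2a) = 0.1303 +/- 1.4436i.
For a conjugate pair |z|^2 = z * conj(z) = (product of roots) = c/a = 1/(0.476) = 2.10084, so |z| = sqrt(2.10084) = 1.4494 for both roots.
Moduli of all roots: 1.4494, 1.4494.
All moduli strictly greater than 1? Yes.
Verdict: Stationary.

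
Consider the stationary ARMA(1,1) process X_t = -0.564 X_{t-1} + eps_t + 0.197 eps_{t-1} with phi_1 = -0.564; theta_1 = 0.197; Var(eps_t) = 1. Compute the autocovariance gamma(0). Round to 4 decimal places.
\gamma(0) = 1.1975

Multiply the model equation by X_{t-k} and take expectations. With theta_0 = psi_0 = 1 and psi_j the MA(infinity) weights, this gives
  gamma(k) - sum_i phi_i gamma(k-i) = c_k,
  c_k = sigma^2 * sum_{j=k..q} theta_j psi_{j-k}   (c_k = 0 for k > q),
using gamma(-m) = gamma(m).
psi-weights needed (psi_j = theta_j + sum_i phi_i psi_{j-i}):
  psi_1 = theta_1 + phi_1 = 0.197 + (-0.564) = -0.367
Right-hand sides:
  c_0 = sigma^2 (1 + theta_1 psi_1) = 1 * (1 + (0.197)(-0.367)) = 1 * 0.927701 = 0.927701
  c_1 = sigma^2 theta_1 = 1 * (0.197) = 0.197
  c_2 = 0
Equations for k = 0 and k = 1 (AR order 1):
  gamma(0) = phi_1 gamma(1) + c_0
  gamma(1) = phi_1 gamma(0) + c_1
Substituting the second into the first: gamma(0) (1 - phi_1^2) = c_0 + phi_1 c_1, so
  gamma(0) = (c_0 + phi_1 c_1) / (1 - phi_1^2) = (0.927701 + (-0.564)(0.197)) / (1 - (-0.564)^2) = 0.816593 / 0.681904 = 1.197519.
Therefore gamma(0) = 1.1975 (to 4 decimal places).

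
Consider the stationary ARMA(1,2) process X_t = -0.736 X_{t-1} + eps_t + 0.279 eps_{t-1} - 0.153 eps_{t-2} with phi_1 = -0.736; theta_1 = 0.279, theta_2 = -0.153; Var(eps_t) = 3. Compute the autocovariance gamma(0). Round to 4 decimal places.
\gamma(0) = 3.8466

Multiply the model equation by X_{t-k} and take expectations. With theta_0 = psi_0 = 1 and psi_j the MA(infinity) weights, this gives
  gamma(k) - sum_i phi_i gamma(k-i) = c_k,
  c_k = sigma^2 * sum_{j=k..q} theta_j psi_{j-k}   (c_k = 0 for k > q),
using gamma(-m) = gamma(m).
psi-weights needed (psi_j = theta_j + sum_i phi_i psi_{j-i}):
  psi_1 = theta_1 + phi_1 = 0.279 + (-0.736) = -0.457
  psi_2 = theta_2 + phi_1 psi_1 = -0.153 + (-0.736)(-0.457) = 0.183352
Right-hand sides:
  c_0 = sigma^2 (1 + theta_1 psi_1 + theta_2 psi_2) = 3 * (1 + (0.279)(-0.457) + (-0.153)(0.183352)) = 3 * 0.844444 = 2.533332
  c_1 = sigma^2 (theta_1 + theta_2 psi_1) = 3 * (0.279 + (-0.153)(-0.457)) = 1.046763
  c_2 = sigma^2 theta_2 = 3 * (-0.153) = -0.459
Equations for k = 0 and k = 1 (AR order 1):
  gamma(0) = phi_1 gamma(1) + c_0
  gamma(1) = phi_1 gamma(0) + c_1
Substituting the second into the first: gamma(0) (1 - phi_1^2) = c_0 + phi_1 c_1, so
  gamma(0) = (c_0 + phi_1 c_1) / (1 - phi_1^2) = (2.533332 + (-0.736)(1.046763)) / (1 - (-0.736)^2) = 1.762915 / 0.458304 = 3.846606.
Therefore gamma(0) = 3.8466 (to 4 decimal places).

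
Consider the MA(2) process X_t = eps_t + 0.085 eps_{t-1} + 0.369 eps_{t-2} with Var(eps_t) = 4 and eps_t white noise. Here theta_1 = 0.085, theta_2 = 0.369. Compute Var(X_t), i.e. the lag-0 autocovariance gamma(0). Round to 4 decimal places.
\gamma(0) = 4.5735

For an MA(q) process X_t = eps_t + sum_i theta_i eps_{t-i} with
Var(eps_t) = sigma^2, the variance is
  gamma(0) = sigma^2 * (1 + sum_i theta_i^2).
  sum_i theta_i^2 = (0.085)^2 + (0.369)^2 = 0.007225 + 0.136161 = 0.143386.
  gamma(0) = 4 * (1 + 0.143386) = 4 * 1.143386 = 4.573544, which rounds to 4.5735.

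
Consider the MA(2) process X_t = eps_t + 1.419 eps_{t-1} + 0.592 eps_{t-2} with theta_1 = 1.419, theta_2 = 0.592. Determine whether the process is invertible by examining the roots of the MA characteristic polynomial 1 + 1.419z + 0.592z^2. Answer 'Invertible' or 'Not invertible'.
\text{Invertible}

The MA(q) characteristic polynomial is P(z) = 1 + 1.419z + 0.592z^2.
Invertibility requires all roots to lie outside the unit circle, i.e. |z| > 1 for every root.
Set 1 + (1.419) z + (0.592) z^2 = 0, i.e. a z^2 + b z + c = 0 with a = 0.592, b = 1.419, c = 1.
Discriminant D = b^2 - 4ac = (1.419)^2 - 4*(0.592)*1 = 2.013561 - (2.368) = -0.354439.
D < 0, so the roots are the complex-conjugate pair z = (-b +/- i sqrt(-D)) / (2a) = -1.1985 +/- 0.5028i.
For a conjugate pair |z|^2 = z * conj(z) = (product of roots) = c/a = 1/(0.592) = 1.689189, so |z| = sqrt(1.689189) = 1.2997 for both roots.
Moduli of all roots: 1.2997, 1.2997.
All moduli strictly greater than 1? Yes.
Verdict: Invertible.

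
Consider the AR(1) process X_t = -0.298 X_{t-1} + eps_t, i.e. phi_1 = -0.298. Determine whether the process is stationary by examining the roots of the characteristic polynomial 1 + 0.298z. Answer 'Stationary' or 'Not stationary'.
\text{Stationary}

The AR(p) characteristic polynomial is P(z) = 1 + 0.298z.
Stationarity requires all roots to lie outside the unit circle, i.e. |z| > 1 for every root.
This is linear in z: 1 + (0.298) z = 0  =>  z = -1/(0.298) = -3.355705,  |z| = 3.355705.
Moduli of all roots: 3.3557.
All moduli strictly greater than 1? Yes.
Verdict: Stationary.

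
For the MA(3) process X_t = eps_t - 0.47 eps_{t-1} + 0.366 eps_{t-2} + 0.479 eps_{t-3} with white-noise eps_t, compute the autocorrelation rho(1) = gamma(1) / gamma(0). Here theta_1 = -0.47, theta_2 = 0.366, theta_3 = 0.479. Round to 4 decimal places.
\rho(1) = -0.2946

For an MA(q) process with theta_0 = 1, the autocovariance is
  gamma(k) = sigma^2 * sum_{i=0..q-k} theta_i * theta_{i+k},
and rho(k) = gamma(k) / gamma(0). Sigma^2 cancels.
  numerator   = (1)*(-0.47) + (-0.47)*(0.366) + (0.366)*(0.479) = -0.466706.
  denominator = (1)^2 + (-0.47)^2 + (0.366)^2 + (0.479)^2 = 1.584297.
  rho(1) = -0.466706 / 1.584297 = -0.2946.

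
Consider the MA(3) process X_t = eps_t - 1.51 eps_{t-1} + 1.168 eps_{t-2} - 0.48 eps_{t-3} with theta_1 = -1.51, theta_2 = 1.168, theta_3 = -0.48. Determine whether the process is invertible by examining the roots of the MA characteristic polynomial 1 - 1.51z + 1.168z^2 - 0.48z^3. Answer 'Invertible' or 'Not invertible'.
\text{Invertible}

The MA(q) characteristic polynomial is P(z) = 1 - 1.51z + 1.168z^2 - 0.48z^3.
Invertibility requires all roots to lie outside the unit circle, i.e. |z| > 1 for every root.
Degree 3: look for a simple real root z0 first, then factor out (1 - z/z0) and solve the remaining quadratic.
Testing z0 = 1.25: P(1.25) = 1 + (-1.51)(1.25) + (1.168)(1.25)^2 + (-0.48)(1.25)^3
  = 1 + (-1.8875) + (1.825) + (-0.9375) = 0.  So z_0 = 1.25 is a root, |z_0| = 1.25.
Divide out the factor (1 - 0.8 z) = (1 - z/z0) (since 1/z0 = 0.8):
  P(z) = (1 - 0.8 z)(1 + (-0.71) z + (0.6) z^2)
  [check: z-coef -0.71 - (0.8) = -1.51; z^2-coef 0.6 - (0.8)(-0.71) = 1.168; z^3-coef -(0.8)(0.6) = -0.48.]
Remaining roots from the quadratic factor 1 + (-0.71) z + (0.6) z^2:
  Set 1 + (-0.71) z + (0.6) z^2 = 0, i.e. a z^2 + b z + c = 0 with a = 0.6, b = -0.71, c = 1.
  Discriminant D = b^2 - 4ac = (-0.71)^2 - 4*(0.6)*1 = 0.5041 - (2.4) = -1.8959.
  D < 0, so the roots are the complex-conjugate pair z = (-b +/- i sqrt(-D)) / (2a) = 0.5917 +/- 1.1474i.
  For a conjugate pair |z|^2 = z * conj(z) = (product of roots) = c/a = 1/(0.6) = 1.666667, so |z| = sqrt(1.666667) = 1.291 for both roots.
Moduli of all roots: 1.2500, 1.2910, 1.2910.
All moduli strictly greater than 1? Yes.
Verdict: Invertible.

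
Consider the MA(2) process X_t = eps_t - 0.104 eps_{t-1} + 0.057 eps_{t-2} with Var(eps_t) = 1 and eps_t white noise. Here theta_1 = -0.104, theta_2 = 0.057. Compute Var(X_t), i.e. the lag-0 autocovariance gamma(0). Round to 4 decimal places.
\gamma(0) = 1.0141

For an MA(q) process X_t = eps_t + sum_i theta_i eps_{t-i} with
Var(eps_t) = sigma^2, the variance is
  gamma(0) = sigma^2 * (1 + sum_i theta_i^2).
  sum_i theta_i^2 = (-0.104)^2 + (0.057)^2 = 0.010816 + 0.003249 = 0.014065.
  gamma(0) = 1 * (1 + 0.014065) = 1 * 1.014065 = 1.014065, which rounds to 1.0141.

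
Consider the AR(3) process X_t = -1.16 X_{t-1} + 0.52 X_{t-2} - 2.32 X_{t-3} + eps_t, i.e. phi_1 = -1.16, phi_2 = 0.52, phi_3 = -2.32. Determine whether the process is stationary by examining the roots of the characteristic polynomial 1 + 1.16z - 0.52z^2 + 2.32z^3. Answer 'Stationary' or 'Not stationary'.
\text{Not stationary}

The AR(p) characteristic polynomial is P(z) = 1 + 1.16z - 0.52z^2 + 2.32z^3.
Stationarity requires all roots to lie outside the unit circle, i.e. |z| > 1 for every root.
Degree 3: look for a simple real root z0 first, then factor out (1 - z/z0) and solve the remaining quadratic.
Testing z0 = -0.5: P(-0.5) = 1 + (1.16)(-0.5) + (-0.52)(-0.5)^2 + (2.32)(-0.5)^3
  = 1 + (-0.58) + (-0.13) + (-0.29) = 0.  So z_0 = -0.5 is a root, |z_0| = 0.5.
Divide out the factor (1 + 2 z) = (1 - z/z0) (since 1/z0 = -2):
  P(z) = (1 + 2 z)(1 + (-0.84) z + (1.16) z^2)
  [check: z-coef -0.84 - (-2) = 1.16; z^2-coef 1.16 - (-2)(-0.84) = -0.52; z^3-coef -(-2)(1.16) = 2.32.]
Remaining roots from the quadratic factor 1 + (-0.84) z + (1.16) z^2:
  Set 1 + (-0.84) z + (1.16) z^2 = 0, i.e. a z^2 + b z + c = 0 with a = 1.16, b = -0.84, c = 1.
  Discriminant D = b^2 - 4ac = (-0.84)^2 - 4*(1.16)*1 = 0.7056 - (4.64) = -3.9344.
  D < 0, so the roots are the complex-conjugate pair z = (-b +/- i sqrt(-D)) / (2a) = 0.3621 +/- 0.855i.
  For a conjugate pair |z|^2 = z * conj(z) = (product of roots) = c/a = 1/(1.16) = 0.862069, so |z| = sqrt(0.862069) = 0.9285 for both roots.
Moduli of all roots: 0.5000, 0.9285, 0.9285.
All moduli strictly greater than 1? No.
Verdict: Not stationary.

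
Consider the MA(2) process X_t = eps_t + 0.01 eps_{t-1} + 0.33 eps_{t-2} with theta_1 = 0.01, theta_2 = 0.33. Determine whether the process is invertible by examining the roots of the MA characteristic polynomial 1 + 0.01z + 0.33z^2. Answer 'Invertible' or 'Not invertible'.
\text{Invertible}

The MA(q) characteristic polynomial is P(z) = 1 + 0.01z + 0.33z^2.
Invertibility requires all roots to lie outside the unit circle, i.e. |z| > 1 for every root.
Set 1 + (0.01) z + (0.33) z^2 = 0, i.e. a z^2 + b z + c = 0 with a = 0.33, b = 0.01, c = 1.
Discriminant D = b^2 - 4ac = (0.01)^2 - 4*(0.33)*1 = 0.0001 - (1.32) = -1.3199.
D < 0, so the roots are the complex-conjugate pair z = (-b +/- i sqrt(-D)) / (2a) = -0.0152 +/- 1.7407i.
For a conjugate pair |z|^2 = z * conj(z) = (product of roots) = c/a = 1/(0.33) = 3.030303, so |z| = sqrt(3.030303) = 1.7408 for both roots.
Moduli of all roots: 1.7408, 1.7408.
All moduli strictly greater than 1? Yes.
Verdict: Invertible.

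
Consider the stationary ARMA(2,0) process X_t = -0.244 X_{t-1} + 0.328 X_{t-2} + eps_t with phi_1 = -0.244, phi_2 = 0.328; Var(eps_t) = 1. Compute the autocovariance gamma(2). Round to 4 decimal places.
\gamma(2) = 0.5377

Multiply the model equation by X_{t-k} and take expectations. With theta_0 = psi_0 = 1 and psi_j the MA(infinity) weights, this gives
  gamma(k) - sum_i phi_i gamma(k-i) = c_k,
  c_k = sigma^2 * sum_{j=k..q} theta_j psi_{j-k}   (c_k = 0 for k > q),
using gamma(-m) = gamma(m).
Pure AR (q = 0): c_0 = sigma^2 = 1, c_k = 0 for k >= 1.
Equations for k = 0, 1, 2 (AR order 2, c_2 = 0):
  (E0) gamma(0) = phi_1 gamma(1) + phi_2 gamma(2) + c_0
  (E1) gamma(1) = phi_1 gamma(0) + phi_2 gamma(1) + c_1
  (E2) gamma(2) = phi_1 gamma(1) + phi_2 gamma(0)
From (E1): gamma(1) = A gamma(0) + B with
  A = phi_1 / (1 - phi_2) = -0.244 / 0.672 = -0.363095,   B = c_1 / (1 - phi_2) = 0 / 0.672 = 0.
Insert (E2) into (E0): gamma(0) (1 - phi_2^2) = phi_1 (1 + phi_2) gamma(1) + c_0.
  phi_1 (1 + phi_2) = (-0.244)(1.328) = -0.324032,   1 - phi_2^2 = 0.892416.
Replace gamma(1) by A gamma(0) + B and collect gamma(0):
  gamma(0) [0.892416 - (-0.324032)(-0.363095)] = c_0 = 1
  gamma(0) * 0.774762 = 1
  gamma(0) = 1 / 0.774762 = 1.29072.
  gamma(1) = A gamma(0) = (-0.363095)(1.29072) = -0.468654.
  gamma(2) = phi_1 gamma(1) + phi_2 gamma(0) = (-0.244)(-0.468654) + (0.328)(1.29072) = 0.537708.
Therefore gamma(2) = 0.5377 (to 4 decimal places).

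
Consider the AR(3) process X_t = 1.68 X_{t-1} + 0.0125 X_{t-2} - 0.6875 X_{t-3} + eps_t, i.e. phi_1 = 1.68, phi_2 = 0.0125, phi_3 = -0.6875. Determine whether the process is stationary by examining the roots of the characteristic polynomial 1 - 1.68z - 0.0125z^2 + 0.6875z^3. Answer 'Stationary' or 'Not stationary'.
\text{Not stationary}

The AR(p) characteristic polynomial is P(z) = 1 - 1.68z - 0.0125z^2 + 0.6875z^3.
Stationarity requires all roots to lie outside the unit circle, i.e. |z| > 1 for every root.
Degree 3: look for a simple real root z0 first, then factor out (1 - z/z0) and solve the remaining quadratic.
Testing z0 = 0.8: P(0.8) = 1 + (-1.68)(0.8) + (-0.0125)(0.8)^2 + (0.6875)(0.8)^3
  = 1 + (-1.344) + (-0.008) + (0.352) = 0.  So z_0 = 0.8 is a root, |z_0| = 0.8.
Divide out the factor (1 - 1.25 z) = (1 - z/z0) (since 1/z0 = 1.25):
  P(z) = (1 - 1.25 z)(1 + (-0.43) z + (-0.55) z^2)
  [check: z-coef -0.43 - (1.25) = -1.68; z^2-coef -0.55 - (1.25)(-0.43) = -0.0125; z^3-coef -(1.25)(-0.55) = 0.6875.]
Remaining roots from the quadratic factor 1 + (-0.43) z + (-0.55) z^2:
  Set 1 + (-0.43) z + (-0.55) z^2 = 0, i.e. a z^2 + b z + c = 0 with a = -0.55, b = -0.43, c = 1.
  Discriminant D = b^2 - 4ac = (-0.43)^2 - 4*(-0.55)*1 = 0.1849 - (-2.2) = 2.3849.
  D >= 0, so the roots are real: z = (-b +/- sqrt(D)) / (2a) = (0.43 +/- 1.544312) / (-1.1).
    z_1 = (0.43 + 1.544312) / (-1.1) = -1.7948,   |z_1| = 1.7948.
    z_2 = (0.43 - 1.544312) / (-1.1) = 1.013,   |z_2| = 1.013.
Moduli of all roots: 0.8000, 1.7948, 1.0130.
All moduli strictly greater than 1? No.
Verdict: Not stationary.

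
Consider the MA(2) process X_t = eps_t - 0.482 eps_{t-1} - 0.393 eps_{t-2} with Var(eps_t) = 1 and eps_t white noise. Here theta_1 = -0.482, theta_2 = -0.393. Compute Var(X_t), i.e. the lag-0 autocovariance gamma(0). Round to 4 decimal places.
\gamma(0) = 1.3868

For an MA(q) process X_t = eps_t + sum_i theta_i eps_{t-i} with
Var(eps_t) = sigma^2, the variance is
  gamma(0) = sigma^2 * (1 + sum_i theta_i^2).
  sum_i theta_i^2 = (-0.482)^2 + (-0.393)^2 = 0.232324 + 0.154449 = 0.386773.
  gamma(0) = 1 * (1 + 0.386773) = 1 * 1.386773 = 1.386773, which rounds to 1.3868.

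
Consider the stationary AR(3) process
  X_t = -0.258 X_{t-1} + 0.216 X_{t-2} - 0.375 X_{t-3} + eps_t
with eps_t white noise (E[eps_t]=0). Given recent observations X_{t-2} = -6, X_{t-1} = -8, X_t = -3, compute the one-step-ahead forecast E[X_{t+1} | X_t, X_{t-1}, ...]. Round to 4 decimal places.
E[X_{t+1} \mid \mathcal F_t] = 1.2960

For an AR(p) model X_t = c + sum_i phi_i X_{t-i} + eps_t, the
one-step-ahead conditional mean is
  E[X_{t+1} | X_t, ...] = c + sum_i phi_i X_{t+1-i}.
Substitute known values:
  E[X_{t+1} | ...] = (-0.258) * (-3) + (0.216) * (-8) + (-0.375) * (-6)
                   = 1.2960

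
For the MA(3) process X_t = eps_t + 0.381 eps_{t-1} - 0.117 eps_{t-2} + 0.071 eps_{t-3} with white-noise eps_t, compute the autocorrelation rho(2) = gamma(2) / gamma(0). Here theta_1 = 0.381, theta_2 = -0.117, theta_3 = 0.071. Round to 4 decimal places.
\rho(2) = -0.0773

For an MA(q) process with theta_0 = 1, the autocovariance is
  gamma(k) = sigma^2 * sum_{i=0..q-k} theta_i * theta_{i+k},
and rho(k) = gamma(k) / gamma(0). Sigma^2 cancels.
  numerator   = (1)*(-0.117) + (0.381)*(0.071) = -0.089949.
  denominator = (1)^2 + (0.381)^2 + (-0.117)^2 + (0.071)^2 = 1.163891.
  rho(2) = -0.089949 / 1.163891 = -0.0773.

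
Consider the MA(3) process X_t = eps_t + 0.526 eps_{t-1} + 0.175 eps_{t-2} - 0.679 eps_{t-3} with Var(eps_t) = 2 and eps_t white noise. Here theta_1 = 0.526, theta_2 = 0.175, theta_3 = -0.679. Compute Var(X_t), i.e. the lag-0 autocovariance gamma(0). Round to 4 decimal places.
\gamma(0) = 3.5367

For an MA(q) process X_t = eps_t + sum_i theta_i eps_{t-i} with
Var(eps_t) = sigma^2, the variance is
  gamma(0) = sigma^2 * (1 + sum_i theta_i^2).
  sum_i theta_i^2 = (0.526)^2 + (0.175)^2 + (-0.679)^2 = 0.276676 + 0.030625 + 0.461041 = 0.768342.
  gamma(0) = 2 * (1 + 0.768342) = 2 * 1.768342 = 3.536684, which rounds to 3.5367.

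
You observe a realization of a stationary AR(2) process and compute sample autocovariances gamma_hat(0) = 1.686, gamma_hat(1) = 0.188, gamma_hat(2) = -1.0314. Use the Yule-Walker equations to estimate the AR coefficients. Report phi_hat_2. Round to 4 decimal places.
\hat\phi_{2} = -0.6320

The Yule-Walker equations for an AR(p) process read, in matrix form,
  Gamma_p phi = r_p,   with   (Gamma_p)_{ij} = gamma(|i - j|),
                       (r_p)_i = gamma(i),   i,j = 1..p.
Substitute the sample gammas (Toeplitz matrix and right-hand side of size 2):
  Gamma_p = [[1.686, 0.188], [0.188, 1.686]]
  r_p     = [0.188, -1.0314]
Written out:
  1.686 phi_1 + 0.188 phi_2 = 0.188
  0.188 phi_1 + 1.686 phi_2 = -1.0314
Solve by Cramer's rule:
  det = gamma(0)^2 - gamma(1)^2 = (1.686)^2 - (0.188)^2 = 2.842596 - 0.035344 = 2.807252
  phi_hat_1 = [gamma(1) gamma(0) - gamma(1) gamma(2)] / det = [(0.188)(1.686) - (0.188)(-1.0314)] / 2.807252 = 0.5108712 / 2.807252 = 0.182
  phi_hat_2 = [gamma(0) gamma(2) - gamma(1)^2] / det = [(1.686)(-1.0314) - (0.188)^2] / 2.807252 = -1.7742844 / 2.807252 = -0.632
So phi_hat = [0.1820, -0.6320].
Therefore phi_hat_2 = -0.6320.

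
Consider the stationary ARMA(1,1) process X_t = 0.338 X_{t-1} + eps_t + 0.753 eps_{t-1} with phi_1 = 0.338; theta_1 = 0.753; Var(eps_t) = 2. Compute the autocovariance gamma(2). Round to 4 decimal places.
\gamma(2) = 1.0446

Multiply the model equation by X_{t-k} and take expectations. With theta_0 = psi_0 = 1 and psi_j the MA(infinity) weights, this gives
  gamma(k) - sum_i phi_i gamma(k-i) = c_k,
  c_k = sigma^2 * sum_{j=k..q} theta_j psi_{j-k}   (c_k = 0 for k > q),
using gamma(-m) = gamma(m).
psi-weights needed (psi_j = theta_j + sum_i phi_i psi_{j-i}):
  psi_1 = theta_1 + phi_1 = 0.753 + (0.338) = 1.091
Right-hand sides:
  c_0 = sigma^2 (1 + theta_1 psi_1) = 2 * (1 + (0.753)(1.091)) = 2 * 1.821523 = 3.643046
  c_1 = sigma^2 theta_1 = 2 * (0.753) = 1.506
  c_2 = 0
Equations for k = 0 and k = 1 (AR order 1):
  gamma(0) = phi_1 gamma(1) + c_0
  gamma(1) = phi_1 gamma(0) + c_1
Substituting the second into the first: gamma(0) (1 - phi_1^2) = c_0 + phi_1 c_1, so
  gamma(0) = (c_0 + phi_1 c_1) / (1 - phi_1^2) = (3.643046 + (0.338)(1.506)) / (1 - (0.338)^2) = 4.152074 / 0.885756 = 4.687605.
  gamma(1) = phi_1 gamma(0) + c_1 = (0.338)(4.687605) + (1.506) = 3.09041.
For k = 2 (> q): gamma(2) = phi_1 gamma(1) = (0.338)(3.09041) = 1.044559.
Therefore gamma(2) = 1.0446 (to 4 decimal places).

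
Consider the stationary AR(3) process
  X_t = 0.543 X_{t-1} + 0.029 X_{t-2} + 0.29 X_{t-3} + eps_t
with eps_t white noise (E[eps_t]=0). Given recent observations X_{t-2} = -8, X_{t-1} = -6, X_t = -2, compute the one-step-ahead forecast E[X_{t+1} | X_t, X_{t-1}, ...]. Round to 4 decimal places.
E[X_{t+1} \mid \mathcal F_t] = -3.5800

For an AR(p) model X_t = c + sum_i phi_i X_{t-i} + eps_t, the
one-step-ahead conditional mean is
  E[X_{t+1} | X_t, ...] = c + sum_i phi_i X_{t+1-i}.
Substitute known values:
  E[X_{t+1} | ...] = (0.543) * (-2) + (0.029) * (-6) + (0.29) * (-8)
                   = -3.5800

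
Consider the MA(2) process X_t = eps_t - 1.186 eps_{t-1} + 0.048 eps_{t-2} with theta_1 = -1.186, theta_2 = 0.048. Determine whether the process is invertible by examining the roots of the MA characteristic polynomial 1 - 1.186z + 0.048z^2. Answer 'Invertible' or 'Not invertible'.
\text{Not invertible}

The MA(q) characteristic polynomial is P(z) = 1 - 1.186z + 0.048z^2.
Invertibility requires all roots to lie outside the unit circle, i.e. |z| > 1 for every root.
Set 1 + (-1.186) z + (0.048) z^2 = 0, i.e. a z^2 + b z + c = 0 with a = 0.048, b = -1.186, c = 1.
Discriminant D = b^2 - 4ac = (-1.186)^2 - 4*(0.048)*1 = 1.406596 - (0.192) = 1.214596.
D >= 0, so the roots are real: z = (-b +/- sqrt(D)) / (2a) = (1.186 +/- 1.102087) / (0.096).
  z_1 = (1.186 + 1.102087) / (0.096) = 23.8342,   |z_1| = 23.8342.
  z_2 = (1.186 - 1.102087) / (0.096) = 0.8741,   |z_2| = 0.8741.
Moduli of all roots: 23.8342, 0.8741.
All moduli strictly greater than 1? No.
Verdict: Not invertible.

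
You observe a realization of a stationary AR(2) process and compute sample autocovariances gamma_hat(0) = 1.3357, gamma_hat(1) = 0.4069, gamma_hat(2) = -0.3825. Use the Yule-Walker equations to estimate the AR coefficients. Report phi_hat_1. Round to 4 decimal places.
\hat\phi_{1} = 0.4320

The Yule-Walker equations for an AR(p) process read, in matrix form,
  Gamma_p phi = r_p,   with   (Gamma_p)_{ij} = gamma(|i - j|),
                       (r_p)_i = gamma(i),   i,j = 1..p.
Substitute the sample gammas (Toeplitz matrix and right-hand side of size 2):
  Gamma_p = [[1.3357, 0.4069], [0.4069, 1.3357]]
  r_p     = [0.4069, -0.3825]
Written out:
  1.3357 phi_1 + 0.4069 phi_2 = 0.4069
  0.4069 phi_1 + 1.3357 phi_2 = -0.3825
Solve by Cramer's rule:
  det = gamma(0)^2 - gamma(1)^2 = (1.3357)^2 - (0.4069)^2 = 1.78409449 - 0.16556761 = 1.61852688
  phi_hat_1 = [gamma(1) gamma(0) - gamma(1) gamma(2)] / det = [(0.4069)(1.3357) - (0.4069)(-0.3825)] / 1.61852688 = 0.69913558 / 1.61852688 = 0.432
  phi_hat_2 = [gamma(0) gamma(2) - gamma(1)^2] / det = [(1.3357)(-0.3825) - (0.4069)^2] / 1.61852688 = -0.67647286 / 1.61852688 = -0.418
So phi_hat = [0.4320, -0.4180].
Therefore phi_hat_1 = 0.4320.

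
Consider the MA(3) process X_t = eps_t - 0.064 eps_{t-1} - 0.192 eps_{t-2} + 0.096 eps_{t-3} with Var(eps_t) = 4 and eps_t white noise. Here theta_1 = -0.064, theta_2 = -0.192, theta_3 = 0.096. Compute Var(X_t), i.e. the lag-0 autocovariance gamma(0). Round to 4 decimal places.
\gamma(0) = 4.2007

For an MA(q) process X_t = eps_t + sum_i theta_i eps_{t-i} with
Var(eps_t) = sigma^2, the variance is
  gamma(0) = sigma^2 * (1 + sum_i theta_i^2).
  sum_i theta_i^2 = (-0.064)^2 + (-0.192)^2 + (0.096)^2 = 0.004096 + 0.036864 + 0.009216 = 0.050176.
  gamma(0) = 4 * (1 + 0.050176) = 4 * 1.050176 = 4.200704, which rounds to 4.2007.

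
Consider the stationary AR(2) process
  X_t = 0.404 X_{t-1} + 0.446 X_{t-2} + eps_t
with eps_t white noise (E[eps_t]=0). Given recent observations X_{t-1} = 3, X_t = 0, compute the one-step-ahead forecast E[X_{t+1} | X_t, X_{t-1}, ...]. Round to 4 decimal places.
E[X_{t+1} \mid \mathcal F_t] = 1.3380

For an AR(p) model X_t = c + sum_i phi_i X_{t-i} + eps_t, the
one-step-ahead conditional mean is
  E[X_{t+1} | X_t, ...] = c + sum_i phi_i X_{t+1-i}.
Substitute known values:
  E[X_{t+1} | ...] = (0.404) * (0) + (0.446) * (3)
                   = 1.3380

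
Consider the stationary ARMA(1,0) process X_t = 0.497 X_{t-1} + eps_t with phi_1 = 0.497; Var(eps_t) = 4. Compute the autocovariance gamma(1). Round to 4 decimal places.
\gamma(1) = 2.6401

Multiply the model equation by X_{t-k} and take expectations. With theta_0 = psi_0 = 1 and psi_j the MA(infinity) weights, this gives
  gamma(k) - sum_i phi_i gamma(k-i) = c_k,
  c_k = sigma^2 * sum_{j=k..q} theta_j psi_{j-k}   (c_k = 0 for k > q),
using gamma(-m) = gamma(m).
Pure AR (q = 0): c_0 = sigma^2 = 4, c_k = 0 for k >= 1.
Equations for k = 0 and k = 1 (AR order 1):
  gamma(0) = phi_1 gamma(1) + c_0
  gamma(1) = phi_1 gamma(0) + c_1
Substituting the second into the first: gamma(0) (1 - phi_1^2) = c_0 + phi_1 c_1, so
  gamma(0) = c_0 / (1 - phi_1^2) = 4 / (1 - (0.497)^2) = 4 / 0.752991 = 5.312148.
  gamma(1) = phi_1 gamma(0) = (0.497)(5.312148) = 2.640138.
Therefore gamma(1) = 2.6401 (to 4 decimal places).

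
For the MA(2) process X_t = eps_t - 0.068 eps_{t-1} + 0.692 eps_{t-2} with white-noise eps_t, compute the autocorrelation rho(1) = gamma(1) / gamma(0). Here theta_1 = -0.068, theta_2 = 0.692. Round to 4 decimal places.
\rho(1) = -0.0776

For an MA(q) process with theta_0 = 1, the autocovariance is
  gamma(k) = sigma^2 * sum_{i=0..q-k} theta_i * theta_{i+k},
and rho(k) = gamma(k) / gamma(0). Sigma^2 cancels.
  numerator   = (1)*(-0.068) + (-0.068)*(0.692) = -0.115056.
  denominator = (1)^2 + (-0.068)^2 + (0.692)^2 = 1.483488.
  rho(1) = -0.115056 / 1.483488 = -0.0776.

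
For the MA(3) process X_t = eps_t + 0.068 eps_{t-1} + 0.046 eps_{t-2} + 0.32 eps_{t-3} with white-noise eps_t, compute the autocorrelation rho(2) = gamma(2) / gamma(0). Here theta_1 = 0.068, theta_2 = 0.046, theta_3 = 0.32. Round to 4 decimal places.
\rho(2) = 0.0611

For an MA(q) process with theta_0 = 1, the autocovariance is
  gamma(k) = sigma^2 * sum_{i=0..q-k} theta_i * theta_{i+k},
and rho(k) = gamma(k) / gamma(0). Sigma^2 cancels.
  numerator   = (1)*(0.046) + (0.068)*(0.32) = 0.06776.
  denominator = (1)^2 + (0.068)^2 + (0.046)^2 + (0.32)^2 = 1.10914.
  rho(2) = 0.06776 / 1.10914 = 0.0611.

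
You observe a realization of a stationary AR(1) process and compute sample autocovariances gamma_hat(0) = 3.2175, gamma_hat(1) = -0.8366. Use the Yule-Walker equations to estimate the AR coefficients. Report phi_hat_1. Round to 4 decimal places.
\hat\phi_{1} = -0.2600

The Yule-Walker equations for an AR(p) process read, in matrix form,
  Gamma_p phi = r_p,   with   (Gamma_p)_{ij} = gamma(|i - j|),
                       (r_p)_i = gamma(i),   i,j = 1..p.
Substitute the sample gammas (Toeplitz matrix and right-hand side of size 1):
  Gamma_p = [[3.2175]]
  r_p     = [-0.8366]
With p = 1 this is the single equation gamma(0) phi_1 = gamma(1):
  phi_hat_1 = gamma(1) / gamma(0) = -0.8366 / 3.2175 = -0.2600.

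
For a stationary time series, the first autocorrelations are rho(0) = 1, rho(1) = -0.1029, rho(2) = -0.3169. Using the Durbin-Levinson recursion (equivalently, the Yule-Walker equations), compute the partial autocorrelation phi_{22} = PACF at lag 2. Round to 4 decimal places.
\phi_{22} = -0.3310

The PACF at lag k is phi_{kk}, the last component of the solution
to the Yule-Walker system G_k phi = r_k where
  (G_k)_{ij} = rho(|i - j|), (r_k)_i = rho(i), i,j = 1..k.
Equivalently, Durbin-Levinson gives phi_{kk} iteratively:
  phi_{11} = rho(1)
  phi_{kk} = [rho(k) - sum_{j=1..k-1} phi_{k-1,j} rho(k-j)]
            / [1 - sum_{j=1..k-1} phi_{k-1,j} rho(j)],
  phi_{k,j} = phi_{k-1,j} - phi_{kk} phi_{k-1,k-j},  j = 1..k-1.
Step k = 1:
  phi_11 = rho(1) = -0.1029.
Step k = 2:
  phi_22 = [rho(2) - phi_11 rho(1)] / [1 - phi_11 rho(1)] = [-0.3169 - (-0.1029)(-0.1029)] / [1 - (-0.1029)(-0.1029)]
         = -0.32748841 / 0.98941159 = -0.331.
Therefore phi_{22} = -0.3310.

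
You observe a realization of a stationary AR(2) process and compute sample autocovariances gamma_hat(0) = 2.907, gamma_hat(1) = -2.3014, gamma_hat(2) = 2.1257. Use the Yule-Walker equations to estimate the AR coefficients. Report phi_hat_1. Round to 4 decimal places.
\hat\phi_{1} = -0.5701

The Yule-Walker equations for an AR(p) process read, in matrix form,
  Gamma_p phi = r_p,   with   (Gamma_p)_{ij} = gamma(|i - j|),
                       (r_p)_i = gamma(i),   i,j = 1..p.
Substitute the sample gammas (Toeplitz matrix and right-hand side of size 2):
  Gamma_p = [[2.907, -2.3014], [-2.3014, 2.907]]
  r_p     = [-2.3014, 2.1257]
Written out:
  2.907 phi_1 - 2.3014 phi_2 = -2.3014
  -2.3014 phi_1 + 2.907 phi_2 = 2.1257
Solve by Cramer's rule:
  det = gamma(0)^2 - gamma(1)^2 = (2.907)^2 - (-2.3014)^2 = 8.450649 - 5.29644196 = 3.15420704
  phi_hat_1 = [gamma(1) gamma(0) - gamma(1) gamma(2)] / det = [(-2.3014)(2.907) - (-2.3014)(2.1257)] / 3.15420704 = -1.79808382 / 3.15420704 = -0.5701
  phi_hat_2 = [gamma(0) gamma(2) - gamma(1)^2] / det = [(2.907)(2.1257) - (-2.3014)^2] / 3.15420704 = 0.88296794 / 3.15420704 = 0.2799
So phi_hat = [-0.5701, 0.2799].
Therefore phi_hat_1 = -0.5701.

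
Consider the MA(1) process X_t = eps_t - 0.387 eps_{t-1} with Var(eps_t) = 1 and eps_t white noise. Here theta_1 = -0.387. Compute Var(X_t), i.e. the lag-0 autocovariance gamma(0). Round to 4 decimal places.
\gamma(0) = 1.1498

For an MA(q) process X_t = eps_t + sum_i theta_i eps_{t-i} with
Var(eps_t) = sigma^2, the variance is
  gamma(0) = sigma^2 * (1 + sum_i theta_i^2).
  sum_i theta_i^2 = (-0.387)^2 = 0.149769.
  gamma(0) = 1 * (1 + 0.149769) = 1 * 1.149769 = 1.149769, which rounds to 1.1498.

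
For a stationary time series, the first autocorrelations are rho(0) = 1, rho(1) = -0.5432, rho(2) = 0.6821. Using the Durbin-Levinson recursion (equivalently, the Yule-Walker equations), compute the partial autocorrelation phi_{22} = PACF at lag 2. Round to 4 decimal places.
\phi_{22} = 0.5490

The PACF at lag k is phi_{kk}, the last component of the solution
to the Yule-Walker system G_k phi = r_k where
  (G_k)_{ij} = rho(|i - j|), (r_k)_i = rho(i), i,j = 1..k.
Equivalently, Durbin-Levinson gives phi_{kk} iteratively:
  phi_{11} = rho(1)
  phi_{kk} = [rho(k) - sum_{j=1..k-1} phi_{k-1,j} rho(k-j)]
            / [1 - sum_{j=1..k-1} phi_{k-1,j} rho(j)],
  phi_{k,j} = phi_{k-1,j} - phi_{kk} phi_{k-1,k-j},  j = 1..k-1.
Step k = 1:
  phi_11 = rho(1) = -0.5432.
Step k = 2:
  phi_22 = [rho(2) - phi_11 rho(1)] / [1 - phi_11 rho(1)] = [0.6821 - (-0.5432)(-0.5432)] / [1 - (-0.5432)(-0.5432)]
         = 0.38703376 / 0.70493376 = 0.549.
Therefore phi_{22} = 0.5490.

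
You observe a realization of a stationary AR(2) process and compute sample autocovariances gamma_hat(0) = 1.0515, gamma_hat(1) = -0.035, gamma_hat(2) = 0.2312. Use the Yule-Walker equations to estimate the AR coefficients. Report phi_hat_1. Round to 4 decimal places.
\hat\phi_{1} = -0.0260

The Yule-Walker equations for an AR(p) process read, in matrix form,
  Gamma_p phi = r_p,   with   (Gamma_p)_{ij} = gamma(|i - j|),
                       (r_p)_i = gamma(i),   i,j = 1..p.
Substitute the sample gammas (Toeplitz matrix and right-hand side of size 2):
  Gamma_p = [[1.0515, -0.035], [-0.035, 1.0515]]
  r_p     = [-0.035, 0.2312]
Written out:
  1.0515 phi_1 - 0.035 phi_2 = -0.035
  -0.035 phi_1 + 1.0515 phi_2 = 0.2312
Solve by Cramer's rule:
  det = gamma(0)^2 - gamma(1)^2 = (1.0515)^2 - (-0.035)^2 = 1.10565225 - 0.001225 = 1.10442725
  phi_hat_1 = [gamma(1) gamma(0) - gamma(1) gamma(2)] / det = [(-0.035)(1.0515) - (-0.035)(0.2312)] / 1.10442725 = -0.0287105 / 1.10442725 = -0.026
  phi_hat_2 = [gamma(0) gamma(2) - gamma(1)^2] / det = [(1.0515)(0.2312) - (-0.035)^2] / 1.10442725 = 0.2418818 / 1.10442725 = 0.219
So phi_hat = [-0.0260, 0.2190].
Therefore phi_hat_1 = -0.0260.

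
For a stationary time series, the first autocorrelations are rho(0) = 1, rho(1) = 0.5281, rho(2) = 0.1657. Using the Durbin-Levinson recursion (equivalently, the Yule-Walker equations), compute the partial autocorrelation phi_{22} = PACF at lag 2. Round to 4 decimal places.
\phi_{22} = -0.1570

The PACF at lag k is phi_{kk}, the last component of the solution
to the Yule-Walker system G_k phi = r_k where
  (G_k)_{ij} = rho(|i - j|), (r_k)_i = rho(i), i,j = 1..k.
Equivalently, Durbin-Levinson gives phi_{kk} iteratively:
  phi_{11} = rho(1)
  phi_{kk} = [rho(k) - sum_{j=1..k-1} phi_{k-1,j} rho(k-j)]
            / [1 - sum_{j=1..k-1} phi_{k-1,j} rho(j)],
  phi_{k,j} = phi_{k-1,j} - phi_{kk} phi_{k-1,k-j},  j = 1..k-1.
Step k = 1:
  phi_11 = rho(1) = 0.5281.
Step k = 2:
  phi_22 = [rho(2) - phi_11 rho(1)] / [1 - phi_11 rho(1)] = [0.1657 - (0.5281)(0.5281)] / [1 - (0.5281)(0.5281)]
         = -0.11318961 / 0.72111039 = -0.157.
Therefore phi_{22} = -0.1570.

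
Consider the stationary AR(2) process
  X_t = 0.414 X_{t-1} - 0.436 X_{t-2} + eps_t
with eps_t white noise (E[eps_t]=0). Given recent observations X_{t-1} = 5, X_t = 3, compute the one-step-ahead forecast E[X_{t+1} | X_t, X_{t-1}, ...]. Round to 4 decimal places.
E[X_{t+1} \mid \mathcal F_t] = -0.9380

For an AR(p) model X_t = c + sum_i phi_i X_{t-i} + eps_t, the
one-step-ahead conditional mean is
  E[X_{t+1} | X_t, ...] = c + sum_i phi_i X_{t+1-i}.
Substitute known values:
  E[X_{t+1} | ...] = (0.414) * (3) + (-0.436) * (5)
                   = -0.9380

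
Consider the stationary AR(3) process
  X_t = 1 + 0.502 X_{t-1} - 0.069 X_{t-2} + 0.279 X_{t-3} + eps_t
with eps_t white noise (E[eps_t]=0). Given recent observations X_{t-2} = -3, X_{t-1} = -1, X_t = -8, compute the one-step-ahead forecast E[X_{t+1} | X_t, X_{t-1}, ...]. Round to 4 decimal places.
E[X_{t+1} \mid \mathcal F_t] = -3.7840

For an AR(p) model X_t = c + sum_i phi_i X_{t-i} + eps_t, the
one-step-ahead conditional mean is
  E[X_{t+1} | X_t, ...] = c + sum_i phi_i X_{t+1-i}.
Substitute known values:
  E[X_{t+1} | ...] = 1 + (0.502) * (-8) + (-0.069) * (-1) + (0.279) * (-3)
                   = -3.7840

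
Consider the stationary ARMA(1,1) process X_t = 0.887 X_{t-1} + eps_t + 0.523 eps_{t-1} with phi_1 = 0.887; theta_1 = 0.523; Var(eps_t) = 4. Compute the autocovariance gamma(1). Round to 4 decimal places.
\gamma(1) = 38.7205

Multiply the model equation by X_{t-k} and take expectations. With theta_0 = psi_0 = 1 and psi_j the MA(infinity) weights, this gives
  gamma(k) - sum_i phi_i gamma(k-i) = c_k,
  c_k = sigma^2 * sum_{j=k..q} theta_j psi_{j-k}   (c_k = 0 for k > q),
using gamma(-m) = gamma(m).
psi-weights needed (psi_j = theta_j + sum_i phi_i psi_{j-i}):
  psi_1 = theta_1 + phi_1 = 0.523 + (0.887) = 1.41
Right-hand sides:
  c_0 = sigma^2 (1 + theta_1 psi_1) = 4 * (1 + (0.523)(1.41)) = 4 * 1.73743 = 6.94972
  c_1 = sigma^2 theta_1 = 4 * (0.523) = 2.092
  c_2 = 0
Equations for k = 0 and k = 1 (AR order 1):
  gamma(0) = phi_1 gamma(1) + c_0
  gamma(1) = phi_1 gamma(0) + c_1
Substituting the second into the first: gamma(0) (1 - phi_1^2) = c_0 + phi_1 c_1, so
  gamma(0) = (c_0 + phi_1 c_1) / (1 - phi_1^2) = (6.94972 + (0.887)(2.092)) / (1 - (0.887)^2) = 8.805324 / 0.213231 = 41.294765.
  gamma(1) = phi_1 gamma(0) + c_1 = (0.887)(41.294765) + (2.092) = 38.720456.
Therefore gamma(1) = 38.7205 (to 4 decimal places).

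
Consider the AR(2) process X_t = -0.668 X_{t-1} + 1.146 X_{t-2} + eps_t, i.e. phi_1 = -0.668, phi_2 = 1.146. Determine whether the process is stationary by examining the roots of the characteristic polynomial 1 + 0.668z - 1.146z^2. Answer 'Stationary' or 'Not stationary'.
\text{Not stationary}

The AR(p) characteristic polynomial is P(z) = 1 + 0.668z - 1.146z^2.
Stationarity requires all roots to lie outside the unit circle, i.e. |z| > 1 for every root.
Set 1 + (0.668) z + (-1.146) z^2 = 0, i.e. a z^2 + b z + c = 0 with a = -1.146, b = 0.668, c = 1.
Discriminant D = b^2 - 4ac = (0.668)^2 - 4*(-1.146)*1 = 0.446224 - (-4.584) = 5.030224.
D >= 0, so the roots are real: z = (-b +/- sqrt(D)) / (2a) = (-0.668 +/- 2.242816) / (-2.292).
  z_1 = (-0.668 + 2.242816) / (-2.292) = -0.6871,   |z_1| = 0.6871.
  z_2 = (-0.668 - 2.242816) / (-2.292) = 1.27,   |z_2| = 1.27.
Moduli of all roots: 0.6871, 1.2700.
All moduli strictly greater than 1? No.
Verdict: Not stationary.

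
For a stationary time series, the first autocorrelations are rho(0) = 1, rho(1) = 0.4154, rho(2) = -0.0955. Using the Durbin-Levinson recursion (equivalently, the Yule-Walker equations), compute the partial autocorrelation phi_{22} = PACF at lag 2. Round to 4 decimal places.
\phi_{22} = -0.3240

The PACF at lag k is phi_{kk}, the last component of the solution
to the Yule-Walker system G_k phi = r_k where
  (G_k)_{ij} = rho(|i - j|), (r_k)_i = rho(i), i,j = 1..k.
Equivalently, Durbin-Levinson gives phi_{kk} iteratively:
  phi_{11} = rho(1)
  phi_{kk} = [rho(k) - sum_{j=1..k-1} phi_{k-1,j} rho(k-j)]
            / [1 - sum_{j=1..k-1} phi_{k-1,j} rho(j)],
  phi_{k,j} = phi_{k-1,j} - phi_{kk} phi_{k-1,k-j},  j = 1..k-1.
Step k = 1:
  phi_11 = rho(1) = 0.4154.
Step k = 2:
  phi_22 = [rho(2) - phi_11 rho(1)] / [1 - phi_11 rho(1)] = [-0.0955 - (0.4154)(0.4154)] / [1 - (0.4154)(0.4154)]
         = -0.26805716 / 0.82744284 = -0.324.
Therefore phi_{22} = -0.3240.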